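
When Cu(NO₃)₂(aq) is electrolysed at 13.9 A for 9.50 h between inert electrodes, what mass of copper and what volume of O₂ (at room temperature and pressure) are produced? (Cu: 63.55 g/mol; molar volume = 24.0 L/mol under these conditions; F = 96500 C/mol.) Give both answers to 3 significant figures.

157 g Cu; 29.6 L O₂

Q = 13.9 × 34200 = 4.754×10^5 C; n(e⁻) = 4.754×10^5 / 96500 = 4.926 mol
Cathode: Cu²⁺ + 2e⁻ → Cu → n(Cu) = 4.926/2 = 2.463 mol → 157 g
Anode: 2H₂O → O₂ + 4H⁺ + 4e⁻ → n(O₂) = 4.926/4 = 1.232 mol → 29.6 L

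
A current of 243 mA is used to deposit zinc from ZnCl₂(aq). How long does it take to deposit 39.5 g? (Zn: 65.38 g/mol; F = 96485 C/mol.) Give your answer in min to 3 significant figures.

n(Zn) = 39.5 / 65.38 = 0.6042 mol
Zn²⁺ + 2e⁻ → Zn, so n(e⁻) = 2 × 0.6042 = 1.208 mol
Q = 1.208 × 96485 = 1.166×10^5 C
t = Q / I = 1.166×10^5 / 0.243 = 4.798×10^5 s = 8000 min

8000 min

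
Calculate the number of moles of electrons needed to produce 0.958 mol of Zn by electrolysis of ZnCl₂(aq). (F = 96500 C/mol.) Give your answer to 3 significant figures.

1.92 mol

Zn²⁺ + 2e⁻ → Zn, so n(e⁻) = 2 × 0.958 = 1.916 mol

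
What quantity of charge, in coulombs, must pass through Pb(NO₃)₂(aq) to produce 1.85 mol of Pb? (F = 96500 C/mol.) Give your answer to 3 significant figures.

Pb²⁺ + 2e⁻ → Pb, so n(e⁻) = 2 × 1.85 = 3.700 mol
Q = 3.700 × 96500 = 3.571×10^5 C

3.57×10^5 C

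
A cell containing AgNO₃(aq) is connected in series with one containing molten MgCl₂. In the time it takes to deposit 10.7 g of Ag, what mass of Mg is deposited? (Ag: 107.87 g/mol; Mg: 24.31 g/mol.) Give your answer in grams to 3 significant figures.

n(Ag) = 10.7 / 107.87 = 0.09919 mol
Ag⁺ + e⁻ → Ag, so n(e⁻) = 0.09919 mol
Since the cells are in series, n(e⁻) in the Mg cell is also 0.09919 mol.
Mg²⁺ + 2e⁻ → Mg, so n(Mg) = 0.09919 / 2 = 0.04960 mol
m(Mg) = 0.04960 × 24.31 = 1.21 g

1.21 g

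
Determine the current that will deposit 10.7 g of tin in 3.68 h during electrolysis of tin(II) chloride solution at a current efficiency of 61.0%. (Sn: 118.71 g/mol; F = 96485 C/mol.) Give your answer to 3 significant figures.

n(Sn) = 10.7 / 118.71 = 0.09014 mol
Sn²⁺ + 2e⁻ → Sn, so n(e⁻) = 2 × 0.09014 = 0.1803 mol
Q = 0.1803 × 96485 / 0.610 = 28520 C
I = Q / t = 28520 / 13248 s = 2.15 A

2.15 A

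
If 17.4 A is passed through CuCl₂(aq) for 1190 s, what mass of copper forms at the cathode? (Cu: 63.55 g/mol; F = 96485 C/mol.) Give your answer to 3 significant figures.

6.82 g

Q = 17.4 A × 1190 s = 20710 C
Moles of electrons = 20710 / 96485 = 0.2146 mol
Cu²⁺ + 2e⁻ → Cu, so n(Cu) = 0.2146 / 2 = 0.1073 mol
m = 0.1073 × 63.55 = 6.82 g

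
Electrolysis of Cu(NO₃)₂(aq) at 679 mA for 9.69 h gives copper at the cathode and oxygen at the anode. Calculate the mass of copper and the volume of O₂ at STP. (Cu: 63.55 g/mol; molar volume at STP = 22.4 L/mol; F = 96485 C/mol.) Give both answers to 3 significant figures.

7.80 g Cu; 1.37 L O₂

Q = 0.679 × 34884 = 23690 C; n(e⁻) = 23690 / 96485 = 0.2455 mol
Cathode: Cu²⁺ + 2e⁻ → Cu → n(Cu) = 0.2455/2 = 0.1228 mol → 7.80 g
Anode: 2H₂O → O₂ + 4H⁺ + 4e⁻ → n(O₂) = 0.2455/4 = 0.06138 mol → 1.37 L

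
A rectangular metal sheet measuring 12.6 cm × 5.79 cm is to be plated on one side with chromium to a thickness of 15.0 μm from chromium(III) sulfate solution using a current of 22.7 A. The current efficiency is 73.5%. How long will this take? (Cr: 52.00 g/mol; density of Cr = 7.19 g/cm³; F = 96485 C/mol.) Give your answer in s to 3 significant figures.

Plated area = 12.6 × 5.79 = 72.95 cm²
Volume = 72.95 × 15.0×10⁻⁴ cm = 0.1094 cm³
m(Cr) = 0.1094 × 7.19 = 0.7866 g
n(Cr) = 0.7866 / 52.00 = 0.01513 mol; n(e⁻) = 3 × 0.01513 = 0.04539 mol
Q = 0.04539 × 96485 / 0.735 = 5958 C
t = 5958 / 22.7 = 262.5 s

263 s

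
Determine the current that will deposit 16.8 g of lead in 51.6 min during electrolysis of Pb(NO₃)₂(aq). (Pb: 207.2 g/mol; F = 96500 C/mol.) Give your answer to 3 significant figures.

5.05 A

n(Pb) = 16.8 / 207.2 = 0.08108 mol
Pb²⁺ + 2e⁻ → Pb, so n(e⁻) = 2 × 0.08108 = 0.1622 mol
Q = 0.1622 × 96500 = 15650 C
I = Q / t = 15650 / 3096 s = 5.05 A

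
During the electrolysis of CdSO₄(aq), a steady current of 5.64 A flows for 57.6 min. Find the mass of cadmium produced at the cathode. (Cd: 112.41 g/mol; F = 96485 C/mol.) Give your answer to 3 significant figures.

Charge passed = 5.64 × 3456 = 19490 C
n(e⁻) = Q/F = 19490/96485 = 0.2020 mol
Cd²⁺ + 2e⁻ → Cd, so n(Cd) = 0.2020 / 2 = 0.1010 mol
m = 0.1010 × 112.41 = 11.4 g

11.4 g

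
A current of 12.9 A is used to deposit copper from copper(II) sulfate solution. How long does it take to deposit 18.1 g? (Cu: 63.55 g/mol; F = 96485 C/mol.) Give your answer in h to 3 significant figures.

n(Cu) = 18.1 / 63.55 = 0.2848 mol
Cu²⁺ + 2e⁻ → Cu, so n(e⁻) = 2 × 0.2848 = 0.5696 mol
Q = 0.5696 × 96485 = 54960 C
t = Q / I = 54960 / 12.9 = 4260 s = 1.18 h

1.18 h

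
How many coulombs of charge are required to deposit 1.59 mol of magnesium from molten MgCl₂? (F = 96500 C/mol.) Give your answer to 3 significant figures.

3.07×10^5 C

Mg²⁺ + 2e⁻ → Mg, so n(e⁻) = 2 × 1.59 = 3.180 mol
Q = 3.180 × 96500 = 3.069×10^5 C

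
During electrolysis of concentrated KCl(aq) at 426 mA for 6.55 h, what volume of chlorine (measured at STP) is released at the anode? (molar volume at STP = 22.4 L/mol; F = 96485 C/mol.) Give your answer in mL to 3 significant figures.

1170 mL

Charge passed = 0.426 × 23580 = 10050 C
n(e⁻) = 10050 / 96485 = 0.1042 mol
2Cl⁻ → Cl₂ + 2e⁻, so n(Cl₂) = 0.1042 / 2 = 0.05210 mol
V = 0.05210 × 22.4 = 1.167 L
= 1170 mL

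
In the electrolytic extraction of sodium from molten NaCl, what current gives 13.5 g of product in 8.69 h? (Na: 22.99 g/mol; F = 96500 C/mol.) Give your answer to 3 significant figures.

n(Na) = 13.5 / 22.99 = 0.5872 mol
Na⁺ + e⁻ → Na, so n(e⁻) = 0.5872 mol
Q = 0.5872 × 96500 = 56660 C
I = Q / t = 56660 / 31284 s = 1.81 A

1.81 A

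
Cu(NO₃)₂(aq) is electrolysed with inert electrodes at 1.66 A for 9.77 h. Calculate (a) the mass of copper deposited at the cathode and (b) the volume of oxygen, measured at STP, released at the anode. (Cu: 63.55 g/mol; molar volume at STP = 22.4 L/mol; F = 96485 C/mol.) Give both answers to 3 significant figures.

19.2 g Cu; 3.39 L O₂

Q = 1.66 × 35172 = 58390 C; n(e⁻) = 58390 / 96485 = 0.6052 mol
Cathode: Cu²⁺ + 2e⁻ → Cu → n(Cu) = 0.6052/2 = 0.3026 mol → 19.2 g
Anode: 2H₂O → O₂ + 4H⁺ + 4e⁻ → n(O₂) = 0.6052/4 = 0.1513 mol → 3.39 L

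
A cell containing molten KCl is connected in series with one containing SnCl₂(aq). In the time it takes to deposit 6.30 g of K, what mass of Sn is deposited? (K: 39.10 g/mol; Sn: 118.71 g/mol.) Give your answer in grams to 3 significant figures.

9.56 g

n(K) = 6.30 / 39.10 = 0.1611 mol
K⁺ + e⁻ → K, so n(e⁻) = 0.1611 mol
Same current for the same time ⇒ same n(e⁻) = 0.1611 mol in both cells.
Sn²⁺ + 2e⁻ → Sn, so n(Sn) = 0.1611 / 2 = 0.08055 mol
m(Sn) = 0.08055 × 118.71 = 9.56 g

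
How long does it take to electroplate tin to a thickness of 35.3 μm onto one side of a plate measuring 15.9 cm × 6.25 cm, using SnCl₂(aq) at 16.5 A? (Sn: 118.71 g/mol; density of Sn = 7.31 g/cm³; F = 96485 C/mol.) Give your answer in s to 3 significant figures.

Plated area = 15.9 × 6.25 = 99.38 cm²
Volume = 99.38 × 35.3×10⁻⁴ cm = 0.3508 cm³
m(Sn) = 0.3508 × 7.31 = 2.564 g
n(Sn) = 2.564 / 118.71 = 0.02160 mol; n(e⁻) = 2 × 0.02160 = 0.04320 mol
Q = 0.04320 × 96485 = 4168 C
t = 4168 / 16.5 = 252.6 s

253 s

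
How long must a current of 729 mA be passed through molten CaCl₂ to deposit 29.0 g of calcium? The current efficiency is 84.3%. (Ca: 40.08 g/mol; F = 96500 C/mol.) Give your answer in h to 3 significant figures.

n(Ca) = 29.0 / 40.08 = 0.7236 mol
Ca²⁺ + 2e⁻ → Ca, so n(e⁻) = 2 × 0.7236 = 1.447 mol
Q = 1.447 × 96500 / 0.843 = 1.656×10^5 C
t = Q / I = 1.656×10^5 / 0.729 = 2.272×10^5 s = 63.1 h

63.1 h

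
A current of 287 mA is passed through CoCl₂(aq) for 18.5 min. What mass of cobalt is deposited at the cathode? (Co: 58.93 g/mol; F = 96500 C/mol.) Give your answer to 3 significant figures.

0.0973 g

Q = It = 0.287 × 1110 = 318.6 C
n(e⁻) = 318.6 / 96500 = 0.003302 mol
Co²⁺ + 2e⁻ → Co, so n(Co) = 0.003302 / 2 = 0.001651 mol
m = 0.001651 × 58.93 = 0.0973 g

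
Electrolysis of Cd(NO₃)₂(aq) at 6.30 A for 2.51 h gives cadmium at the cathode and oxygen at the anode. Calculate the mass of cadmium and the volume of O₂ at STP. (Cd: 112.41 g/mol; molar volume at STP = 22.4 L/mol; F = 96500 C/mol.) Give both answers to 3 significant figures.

Q = 6.30 × 9036 = 56930 C; n(e⁻) = 56930 / 96500 = 0.5899 mol
Cathode: Cd²⁺ + 2e⁻ → Cd → n(Cd) = 0.5899/2 = 0.2950 mol → 33.2 g
Anode: 2H₂O → O₂ + 4H⁺ + 4e⁻ → n(O₂) = 0.5899/4 = 0.1475 mol → 3.30 L

33.2 g Cd; 3.30 L O₂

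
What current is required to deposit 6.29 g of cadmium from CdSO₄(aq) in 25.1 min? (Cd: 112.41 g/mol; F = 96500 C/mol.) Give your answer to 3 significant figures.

n(Cd) = 6.29 / 112.41 = 0.05596 mol
Cd²⁺ + 2e⁻ → Cd, so n(e⁻) = 2 × 0.05596 = 0.1119 mol
Q = 0.1119 × 96500 = 10800 C
I = Q / t = 10800 / 1506 s = 7.17 A

7.17 A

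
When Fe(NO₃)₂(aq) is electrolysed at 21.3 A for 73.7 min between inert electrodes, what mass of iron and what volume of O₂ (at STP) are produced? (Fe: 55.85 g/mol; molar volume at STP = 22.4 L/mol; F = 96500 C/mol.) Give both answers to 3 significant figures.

27.3 g Fe; 5.47 L O₂

Q = 21.3 × 4422 = 94190 C; n(e⁻) = 94190 / 96500 = 0.9761 mol
Cathode: Fe²⁺ + 2e⁻ → Fe → n(Fe) = 0.9761/2 = 0.4881 mol → 27.3 g
Anode: 2H₂O → O₂ + 4H⁺ + 4e⁻ → n(O₂) = 0.9761/4 = 0.2440 mol → 5.47 L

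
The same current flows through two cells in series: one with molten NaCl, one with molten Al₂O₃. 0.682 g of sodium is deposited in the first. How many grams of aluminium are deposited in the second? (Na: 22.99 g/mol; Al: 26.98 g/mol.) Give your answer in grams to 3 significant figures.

0.267 g

n(Na) = 0.682 / 22.99 = 0.02967 mol
Na⁺ + e⁻ → Na, so n(e⁻) = 0.02967 mol
The cells are in series, so the same charge (and hence the same n(e⁻) = 0.02967 mol) passes through both.
Al³⁺ + 3e⁻ → Al, so n(Al) = 0.02967 / 3 = 0.009890 mol
m(Al) = 0.009890 × 26.98 = 0.267 g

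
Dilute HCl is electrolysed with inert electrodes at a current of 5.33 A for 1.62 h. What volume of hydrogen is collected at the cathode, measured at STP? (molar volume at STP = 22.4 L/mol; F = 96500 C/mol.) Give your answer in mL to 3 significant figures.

3610 mL

Q = It = 5.33 × 5832 = 31080 C
n(e⁻) = Q/F = 31080/96500 = 0.3221 mol
2H⁺ + 2e⁻ → H₂, so n(H₂) = 0.3221 / 2 = 0.1611 mol
V = 0.1611 × 22.4 = 3.609 L
= 3610 mL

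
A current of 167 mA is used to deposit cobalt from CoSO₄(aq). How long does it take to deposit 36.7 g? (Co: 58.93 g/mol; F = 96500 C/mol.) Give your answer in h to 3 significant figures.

n(Co) = 36.7 / 58.93 = 0.6228 mol
Co²⁺ + 2e⁻ → Co, so n(e⁻) = 2 × 0.6228 = 1.246 mol
Q = 1.246 × 96500 = 1.202×10^5 C
t = Q / I = 1.202×10^5 / 0.167 = 7.198×10^5 s = 200 h

200 h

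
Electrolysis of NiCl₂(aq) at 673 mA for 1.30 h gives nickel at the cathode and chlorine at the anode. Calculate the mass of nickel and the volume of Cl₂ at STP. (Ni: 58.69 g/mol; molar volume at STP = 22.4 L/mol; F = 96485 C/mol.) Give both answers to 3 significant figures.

Q = 0.673 × 4680 = 3150 C; n(e⁻) = 3150 / 96485 = 0.03265 mol
Cathode: Ni²⁺ + 2e⁻ → Ni → n(Ni) = 0.03265/2 = 0.01633 mol → 0.958 g
Anode: 2Cl⁻ → Cl₂ + 2e⁻ → n(Cl₂) = 0.03265/2 = 0.01633 mol → 0.366 L

0.958 g Ni; 0.366 L Cl₂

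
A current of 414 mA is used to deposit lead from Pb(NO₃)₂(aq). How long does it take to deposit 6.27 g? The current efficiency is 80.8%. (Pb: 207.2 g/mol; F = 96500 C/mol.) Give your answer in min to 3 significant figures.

291 min

n(Pb) = 6.27 / 207.2 = 0.03026 mol
Pb²⁺ + 2e⁻ → Pb, so n(e⁻) = 2 × 0.03026 = 0.06052 mol
Q = 0.06052 × 96500 / 0.808 = 7228 C
t = Q / I = 7228 / 0.414 = 17460 s = 291 min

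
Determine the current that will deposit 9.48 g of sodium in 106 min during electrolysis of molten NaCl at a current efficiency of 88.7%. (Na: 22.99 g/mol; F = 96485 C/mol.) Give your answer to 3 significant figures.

7.05 A

n(Na) = 9.48 / 22.99 = 0.4124 mol
Na⁺ + e⁻ → Na, so n(e⁻) = 0.4124 mol
Q = 0.4124 × 96485 / 0.887 = 44860 C
I = Q / t = 44860 / 6360 s = 7.05 A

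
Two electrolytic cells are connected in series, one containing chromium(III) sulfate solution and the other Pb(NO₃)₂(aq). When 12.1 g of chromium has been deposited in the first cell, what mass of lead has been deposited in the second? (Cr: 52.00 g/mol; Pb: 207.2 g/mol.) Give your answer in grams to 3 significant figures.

72.3 g

n(Cr) = 12.1 / 52.00 = 0.2327 mol
Cr³⁺ + 3e⁻ → Cr, so n(e⁻) = 3 × 0.2327 = 0.6981 mol
In series, the same 0.6981 mol of electrons flows through the second cell.
Pb²⁺ + 2e⁻ → Pb, so n(Pb) = 0.6981 / 2 = 0.3491 mol
m(Pb) = 0.3491 × 207.2 = 72.3 g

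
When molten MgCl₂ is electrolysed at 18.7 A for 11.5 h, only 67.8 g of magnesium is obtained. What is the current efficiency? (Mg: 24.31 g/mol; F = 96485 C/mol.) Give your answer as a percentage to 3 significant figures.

Q = 18.7 × 41400 = 7.742×10^5 C
n(e⁻) = 7.742×10^5 / 96485 = 8.024 mol
Mg²⁺ + 2e⁻ → Mg, so theoretical n(Mg) = 4.012 mol → 97.53 g
Efficiency = 67.8 / 97.53 = 0.6952 = 69.5%

69.5%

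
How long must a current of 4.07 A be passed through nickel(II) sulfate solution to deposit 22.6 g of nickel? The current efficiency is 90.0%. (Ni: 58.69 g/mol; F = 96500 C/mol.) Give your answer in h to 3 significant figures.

n(Ni) = 22.6 / 58.69 = 0.3851 mol
Ni²⁺ + 2e⁻ → Ni, so n(e⁻) = 2 × 0.3851 = 0.7702 mol
Q = 0.7702 × 96500 / 0.900 = 82580 C
t = Q / I = 82580 / 4.07 = 20290 s = 5.64 h

5.64 h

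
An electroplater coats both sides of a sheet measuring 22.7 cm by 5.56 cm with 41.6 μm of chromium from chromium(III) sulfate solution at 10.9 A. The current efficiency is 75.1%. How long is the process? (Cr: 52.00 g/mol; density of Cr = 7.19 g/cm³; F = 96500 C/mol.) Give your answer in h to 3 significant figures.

Plated area = 2 × 22.7 × 5.56 = 252.4 cm²
Volume = 252.4 × 41.6×10⁻⁴ cm = 1.050 cm³
m(Cr) = 1.050 × 7.19 = 7.550 g
n(Cr) = 7.550 / 52.00 = 0.1452 mol; n(e⁻) = 3 × 0.1452 = 0.4356 mol
Q = 0.4356 × 96500 / 0.751 = 55970 C
t = 55970 / 10.9 = 5135 s = 1.43 h

1.43 h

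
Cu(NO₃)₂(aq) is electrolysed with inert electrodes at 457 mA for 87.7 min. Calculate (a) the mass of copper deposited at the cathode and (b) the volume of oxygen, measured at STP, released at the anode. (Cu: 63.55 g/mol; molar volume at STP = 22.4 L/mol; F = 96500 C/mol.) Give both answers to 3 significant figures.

Q = 0.457 × 5262 = 2405 C; n(e⁻) = 2405 / 96500 = 0.02492 mol
Cathode: Cu²⁺ + 2e⁻ → Cu → n(Cu) = 0.02492/2 = 0.01246 mol → 0.792 g
Anode: 2H₂O → O₂ + 4H⁺ + 4e⁻ → n(O₂) = 0.02492/4 = 0.006230 mol → 0.140 L

0.792 g Cu; 0.140 L O₂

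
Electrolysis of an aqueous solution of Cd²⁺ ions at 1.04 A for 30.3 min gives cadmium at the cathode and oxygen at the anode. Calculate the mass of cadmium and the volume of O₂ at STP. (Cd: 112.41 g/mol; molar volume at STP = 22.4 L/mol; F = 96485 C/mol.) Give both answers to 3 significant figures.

1.10 g Cd; 0.110 L O₂

Q = 1.04 × 1818 = 1891 C; n(e⁻) = 1891 / 96485 = 0.01960 mol
Cathode: Cd²⁺ + 2e⁻ → Cd → n(Cd) = 0.01960/2 = 0.009800 mol → 1.10 g
Anode: 2H₂O → O₂ + 4H⁺ + 4e⁻ → n(O₂) = 0.01960/4 = 0.004900 mol → 0.110 L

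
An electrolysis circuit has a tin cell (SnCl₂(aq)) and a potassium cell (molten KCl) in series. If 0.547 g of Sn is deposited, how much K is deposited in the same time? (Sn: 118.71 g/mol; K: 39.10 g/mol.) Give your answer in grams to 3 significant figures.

n(Sn) = 0.547 / 118.71 = 0.004608 mol
Sn²⁺ + 2e⁻ → Sn, so n(e⁻) = 2 × 0.004608 = 0.009216 mol
The cells are in series, so the same charge (and hence the same n(e⁻) = 0.009216 mol) passes through both.
K⁺ + e⁻ → K, so n(K) = 0.009216 mol
m(K) = 0.009216 × 39.10 = 0.360 g

0.360 g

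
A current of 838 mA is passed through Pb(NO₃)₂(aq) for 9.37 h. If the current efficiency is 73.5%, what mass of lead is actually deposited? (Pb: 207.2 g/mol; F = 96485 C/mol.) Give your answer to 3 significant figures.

22.3 g

Q = 0.838 × 33732 = 28270 C
n(e⁻) = 28270 / 96485 = 0.2930 mol
Pb²⁺ + 2e⁻ → Pb, so theoretical m(Pb) = 0.1465 × 207.2 = 30.35 g
Actual mass = 73.5% × 30.35 = 22.3 g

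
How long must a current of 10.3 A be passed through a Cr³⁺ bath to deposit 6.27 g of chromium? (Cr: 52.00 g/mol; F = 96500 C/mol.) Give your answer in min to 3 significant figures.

n(Cr) = 6.27 / 52.00 = 0.1206 mol
Cr³⁺ + 3e⁻ → Cr, so n(e⁻) = 3 × 0.1206 = 0.3618 mol
Q = 0.3618 × 96500 = 34910 C
t = Q / I = 34910 / 10.3 = 3389 s = 56.5 min

56.5 min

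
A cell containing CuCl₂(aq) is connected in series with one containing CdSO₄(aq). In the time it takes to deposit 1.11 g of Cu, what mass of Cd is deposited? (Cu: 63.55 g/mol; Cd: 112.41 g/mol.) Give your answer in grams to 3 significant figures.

n(Cu) = 1.11 / 63.55 = 0.01747 mol
Cu²⁺ + 2e⁻ → Cu, so n(e⁻) = 2 × 0.01747 = 0.03494 mol
Since the cells are in series, n(e⁻) in the Cd cell is also 0.03494 mol.
Cd²⁺ + 2e⁻ → Cd, so n(Cd) = 0.03494 / 2 = 0.01747 mol
m(Cd) = 0.01747 × 112.41 = 1.96 g

1.96 g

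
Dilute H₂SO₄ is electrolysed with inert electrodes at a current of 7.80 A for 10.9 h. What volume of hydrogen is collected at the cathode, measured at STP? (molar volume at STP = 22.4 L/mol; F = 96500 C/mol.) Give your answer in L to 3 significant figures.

Q = 7.80 A × 39240 s = 3.061×10^5 C
Moles of electrons = 3.061×10^5 / 96500 = 3.172 mol
2H⁺ + 2e⁻ → H₂, so n(H₂) = 3.172 / 2 = 1.586 mol
V = 1.586 × 22.4 = 35.53 L

35.5 L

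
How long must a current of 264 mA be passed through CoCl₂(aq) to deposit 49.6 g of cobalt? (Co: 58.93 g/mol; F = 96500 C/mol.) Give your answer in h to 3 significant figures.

n(Co) = 49.6 / 58.93 = 0.8417 mol
Co²⁺ + 2e⁻ → Co, so n(e⁻) = 2 × 0.8417 = 1.683 mol
Q = 1.683 × 96500 = 1.624×10^5 C
t = Q / I = 1.624×10^5 / 0.264 = 6.152×10^5 s = 171 h

171 h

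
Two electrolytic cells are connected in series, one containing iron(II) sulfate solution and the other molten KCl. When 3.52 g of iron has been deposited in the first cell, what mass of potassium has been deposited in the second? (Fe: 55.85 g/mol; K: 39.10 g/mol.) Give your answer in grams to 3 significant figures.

n(Fe) = 3.52 / 55.85 = 0.06303 mol
Fe²⁺ + 2e⁻ → Fe, so n(e⁻) = 2 × 0.06303 = 0.1261 mol
The cells are in series, so the same charge (and hence the same n(e⁻) = 0.1261 mol) passes through both.
K⁺ + e⁻ → K, so n(K) = 0.1261 mol
m(K) = 0.1261 × 39.10 = 4.93 g

4.93 g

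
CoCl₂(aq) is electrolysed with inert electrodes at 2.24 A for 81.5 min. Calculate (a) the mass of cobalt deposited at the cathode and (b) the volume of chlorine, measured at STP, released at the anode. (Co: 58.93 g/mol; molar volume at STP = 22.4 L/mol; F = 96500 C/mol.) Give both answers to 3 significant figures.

3.34 g Co; 1.27 L Cl₂

Q = 2.24 × 4890 = 10950 C; n(e⁻) = 10950 / 96500 = 0.1135 mol
Cathode: Co²⁺ + 2e⁻ → Co → n(Co) = 0.1135/2 = 0.05675 mol → 3.34 g
Anode: 2Cl⁻ → Cl₂ + 2e⁻ → n(Cl₂) = 0.1135/2 = 0.05675 mol → 1.27 L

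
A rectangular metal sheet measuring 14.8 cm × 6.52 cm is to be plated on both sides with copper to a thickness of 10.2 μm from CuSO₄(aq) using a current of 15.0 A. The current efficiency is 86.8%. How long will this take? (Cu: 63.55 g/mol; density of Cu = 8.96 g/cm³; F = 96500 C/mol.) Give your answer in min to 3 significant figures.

Plated area = 2 × 14.8 × 6.52 = 193.0 cm²
Volume = 193.0 × 10.2×10⁻⁴ cm = 0.1969 cm³
m(Cu) = 0.1969 × 8.96 = 1.764 g
n(Cu) = 1.764 / 63.55 = 0.02776 mol; n(e⁻) = 2 × 0.02776 = 0.05552 mol
Q = 0.05552 × 96500 / 0.868 = 6172 C
t = 6172 / 15.0 = 411.5 s = 6.86 min

6.86 min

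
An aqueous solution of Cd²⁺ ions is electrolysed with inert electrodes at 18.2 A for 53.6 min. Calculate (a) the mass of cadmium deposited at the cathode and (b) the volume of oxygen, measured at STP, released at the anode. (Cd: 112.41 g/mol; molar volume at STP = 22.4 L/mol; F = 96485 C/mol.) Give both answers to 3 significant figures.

Q = 18.2 × 3216 = 58530 C; n(e⁻) = 58530 / 96485 = 0.6066 mol
Cathode: Cd²⁺ + 2e⁻ → Cd → n(Cd) = 0.6066/2 = 0.3033 mol → 34.1 g
Anode: 2H₂O → O₂ + 4H⁺ + 4e⁻ → n(O₂) = 0.6066/4 = 0.1517 mol → 3.40 L

34.1 g Cd; 3.40 L O₂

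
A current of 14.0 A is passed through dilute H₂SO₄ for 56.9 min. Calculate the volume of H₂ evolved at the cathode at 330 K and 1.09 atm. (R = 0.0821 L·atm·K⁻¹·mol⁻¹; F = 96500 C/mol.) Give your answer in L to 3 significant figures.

6.16 L

Q = It = 14.0 × 3414 = 47800 C
n(e⁻) = Q/F = 47800/96500 = 0.4953 mol
2H⁺ + 2e⁻ → H₂, so n(H₂) = 0.4953 / 2 = 0.2477 mol
V = nRT/P = 0.2477 × 0.0821 × 330 / 1.09 = 6.157 L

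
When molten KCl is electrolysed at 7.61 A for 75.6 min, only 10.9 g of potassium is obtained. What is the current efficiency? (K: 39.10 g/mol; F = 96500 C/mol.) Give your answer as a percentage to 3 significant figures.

Q = 7.61 × 4536 = 34520 C
n(e⁻) = 34520 / 96500 = 0.3577 mol
K⁺ + e⁻ → K, so theoretical n(K) = 0.3577 mol → 13.99 g
Efficiency = 10.9 / 13.99 = 0.7791 = 77.9%

77.9%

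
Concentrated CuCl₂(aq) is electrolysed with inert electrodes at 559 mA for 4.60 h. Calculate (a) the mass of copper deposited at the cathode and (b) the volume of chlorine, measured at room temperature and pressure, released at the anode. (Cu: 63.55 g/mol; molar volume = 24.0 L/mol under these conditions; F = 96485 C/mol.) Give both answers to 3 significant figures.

Q = 0.559 × 16560 = 9257 C; n(e⁻) = 9257 / 96485 = 0.09594 mol
Cathode: Cu²⁺ + 2e⁻ → Cu → n(Cu) = 0.09594/2 = 0.04797 mol → 3.05 g
Anode: 2Cl⁻ → Cl₂ + 2e⁻ → n(Cl₂) = 0.09594/2 = 0.04797 mol → 1.15 L

3.05 g Cu; 1.15 L Cl₂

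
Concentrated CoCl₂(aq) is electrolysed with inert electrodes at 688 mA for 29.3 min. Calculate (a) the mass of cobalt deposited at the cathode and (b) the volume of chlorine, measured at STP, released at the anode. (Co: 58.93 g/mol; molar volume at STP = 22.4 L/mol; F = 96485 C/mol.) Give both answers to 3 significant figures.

0.369 g Co; 0.140 L Cl₂

Q = 0.688 × 1758 = 1210 C; n(e⁻) = 1210 / 96485 = 0.01254 mol
Cathode: Co²⁺ + 2e⁻ → Co → n(Co) = 0.01254/2 = 0.006270 mol → 0.369 g
Anode: 2Cl⁻ → Cl₂ + 2e⁻ → n(Cl₂) = 0.01254/2 = 0.006270 mol → 0.140 L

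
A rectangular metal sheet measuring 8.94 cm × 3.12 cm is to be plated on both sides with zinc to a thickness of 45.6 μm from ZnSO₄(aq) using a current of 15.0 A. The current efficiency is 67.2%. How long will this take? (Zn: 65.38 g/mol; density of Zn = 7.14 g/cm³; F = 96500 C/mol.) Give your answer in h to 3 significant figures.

0.148 h

Plated area = 2 × 8.94 × 3.12 = 55.79 cm²
Volume = 55.79 × 45.6×10⁻⁴ cm = 0.2544 cm³
m(Zn) = 0.2544 × 7.14 = 1.816 g
n(Zn) = 1.816 / 65.38 = 0.02778 mol; n(e⁻) = 2 × 0.02778 = 0.05556 mol
Q = 0.05556 × 96500 / 0.672 = 7978 C
t = 7978 / 15.0 = 531.9 s = 0.148 h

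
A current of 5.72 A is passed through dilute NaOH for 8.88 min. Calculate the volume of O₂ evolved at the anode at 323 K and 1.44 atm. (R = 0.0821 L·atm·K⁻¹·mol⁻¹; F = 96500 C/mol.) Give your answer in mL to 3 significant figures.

Q = It = 5.72 × 532.8 = 3048 C
n(e⁻) = 3048 / 96500 = 0.03159 mol
2H₂O → O₂ + 4H⁺ + 4e⁻, so n(O₂) = 0.03159 / 4 = 0.007898 mol
V = nRT/P = 0.007898 × 0.0821 × 323 / 1.44 = 0.1454 L
= 145 mL

145 mL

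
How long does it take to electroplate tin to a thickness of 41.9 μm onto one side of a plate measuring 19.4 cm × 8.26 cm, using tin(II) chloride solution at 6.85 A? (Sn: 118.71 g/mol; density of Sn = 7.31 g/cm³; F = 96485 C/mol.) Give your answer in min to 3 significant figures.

Plated area = 19.4 × 8.26 = 160.2 cm²
Volume = 160.2 × 41.9×10⁻⁴ cm = 0.6712 cm³
m(Sn) = 0.6712 × 7.31 = 4.906 g
n(Sn) = 4.906 / 118.71 = 0.04133 mol; n(e⁻) = 2 × 0.04133 = 0.08266 mol
Q = 0.08266 × 96485 = 7975 C
t = 7975 / 6.85 = 1164 s = 19.4 min

19.4 min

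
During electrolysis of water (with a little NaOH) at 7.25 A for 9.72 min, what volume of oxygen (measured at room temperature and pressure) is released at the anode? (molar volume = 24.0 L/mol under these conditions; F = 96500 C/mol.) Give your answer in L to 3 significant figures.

Q = It = 7.25 × 583.2 = 4228 C
n(e⁻) = Q/F = 4228/96500 = 0.04381 mol
2H₂O → O₂ + 4H⁺ + 4e⁻, so n(O₂) = 0.04381 / 4 = 0.01095 mol
V = 0.01095 × 24.0 = 0.2628 L

0.263 L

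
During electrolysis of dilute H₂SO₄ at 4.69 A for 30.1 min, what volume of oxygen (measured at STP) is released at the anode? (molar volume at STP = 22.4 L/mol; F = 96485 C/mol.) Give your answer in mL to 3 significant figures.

492 mL

Q = 4.69 A × 1806 s = 8470 C
Moles of electrons = 8470 / 96485 = 0.08779 mol
2H₂O → O₂ + 4H⁺ + 4e⁻, so n(O₂) = 0.08779 / 4 = 0.02195 mol
V = 0.02195 × 22.4 = 0.4917 L
= 492 mL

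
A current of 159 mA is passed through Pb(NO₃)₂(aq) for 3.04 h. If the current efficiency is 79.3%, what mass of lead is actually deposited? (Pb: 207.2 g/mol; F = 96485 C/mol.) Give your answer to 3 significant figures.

1.48 g

Q = 0.159 × 10944 = 1740 C
n(e⁻) = 1740 / 96485 = 0.01803 mol
Pb²⁺ + 2e⁻ → Pb, so theoretical m(Pb) = 0.009015 × 207.2 = 1.868 g
Actual mass = 79.3% × 1.868 = 1.48 g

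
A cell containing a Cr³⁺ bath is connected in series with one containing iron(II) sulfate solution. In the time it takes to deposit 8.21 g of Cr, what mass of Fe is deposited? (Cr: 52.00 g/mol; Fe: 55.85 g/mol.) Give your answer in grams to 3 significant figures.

13.2 g

n(Cr) = 8.21 / 52.00 = 0.1579 mol
Cr³⁺ + 3e⁻ → Cr, so n(e⁻) = 3 × 0.1579 = 0.4737 mol
In series, the same 0.4737 mol of electrons flows through the second cell.
Fe²⁺ + 2e⁻ → Fe, so n(Fe) = 0.4737 / 2 = 0.2369 mol
m(Fe) = 0.2369 × 55.85 = 13.2 g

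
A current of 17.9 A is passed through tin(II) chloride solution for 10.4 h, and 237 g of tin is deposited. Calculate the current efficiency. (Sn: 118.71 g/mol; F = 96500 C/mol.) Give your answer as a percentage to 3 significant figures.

57.5%

Q = 17.9 × 37440 = 6.702×10^5 C
n(e⁻) = 6.702×10^5 / 96500 = 6.945 mol
Sn²⁺ + 2e⁻ → Sn, so theoretical n(Sn) = 3.473 mol → 412.3 g
Efficiency = 237 / 412.3 = 0.5748 = 57.5%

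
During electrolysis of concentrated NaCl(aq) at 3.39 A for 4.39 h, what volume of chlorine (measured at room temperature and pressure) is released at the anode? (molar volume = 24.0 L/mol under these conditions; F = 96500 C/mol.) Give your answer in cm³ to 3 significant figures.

6660 cm³

Charge passed = 3.39 × 15804 = 53580 C
n(e⁻) = 53580 / 96500 = 0.5552 mol
2Cl⁻ → Cl₂ + 2e⁻, so n(Cl₂) = 0.5552 / 2 = 0.2776 mol
V = 0.2776 × 24.0 = 6.662 L
= 6660 cm³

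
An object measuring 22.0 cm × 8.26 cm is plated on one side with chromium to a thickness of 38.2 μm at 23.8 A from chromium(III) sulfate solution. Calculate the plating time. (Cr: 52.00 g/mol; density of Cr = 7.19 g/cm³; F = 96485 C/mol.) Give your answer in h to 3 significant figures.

Plated area = 22.0 × 8.26 = 181.7 cm²
Volume = 181.7 × 38.2×10⁻⁴ cm = 0.6941 cm³
m(Cr) = 0.6941 × 7.19 = 4.991 g
n(Cr) = 4.991 / 52.00 = 0.09598 mol; n(e⁻) = 3 × 0.09598 = 0.2879 mol
Q = 0.2879 × 96485 = 27780 C
t = 27780 / 23.8 = 1167 s = 0.324 h

0.324 h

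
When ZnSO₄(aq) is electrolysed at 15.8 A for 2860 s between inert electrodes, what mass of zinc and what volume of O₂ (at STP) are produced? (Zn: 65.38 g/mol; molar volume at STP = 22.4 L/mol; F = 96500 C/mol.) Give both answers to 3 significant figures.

15.3 g Zn; 2.62 L O₂

Q = 15.8 × 2860 = 45190 C; n(e⁻) = 45190 / 96500 = 0.4683 mol
Cathode: Zn²⁺ + 2e⁻ → Zn → n(Zn) = 0.4683/2 = 0.2342 mol → 15.3 g
Anode: 2H₂O → O₂ + 4H⁺ + 4e⁻ → n(O₂) = 0.4683/4 = 0.1171 mol → 2.62 L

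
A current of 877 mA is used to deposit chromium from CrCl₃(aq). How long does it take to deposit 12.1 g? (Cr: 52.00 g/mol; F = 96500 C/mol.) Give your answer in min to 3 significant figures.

1280 min

n(Cr) = 12.1 / 52.00 = 0.2327 mol
Cr³⁺ + 3e⁻ → Cr, so n(e⁻) = 3 × 0.2327 = 0.6981 mol
Q = 0.6981 × 96500 = 67370 C
t = Q / I = 67370 / 0.877 = 76820 s = 1280 min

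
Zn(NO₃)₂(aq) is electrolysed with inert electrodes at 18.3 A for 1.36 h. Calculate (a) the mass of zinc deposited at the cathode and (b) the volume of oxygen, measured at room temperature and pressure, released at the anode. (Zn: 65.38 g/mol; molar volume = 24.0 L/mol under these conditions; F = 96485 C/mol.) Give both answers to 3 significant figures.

Q = 18.3 × 4896 = 89600 C; n(e⁻) = 89600 / 96485 = 0.9286 mol
Cathode: Zn²⁺ + 2e⁻ → Zn → n(Zn) = 0.9286/2 = 0.4643 mol → 30.4 g
Anode: 2H₂O → O₂ + 4H⁺ + 4e⁻ → n(O₂) = 0.9286/4 = 0.2322 mol → 5.57 L

30.4 g Zn; 5.57 L O₂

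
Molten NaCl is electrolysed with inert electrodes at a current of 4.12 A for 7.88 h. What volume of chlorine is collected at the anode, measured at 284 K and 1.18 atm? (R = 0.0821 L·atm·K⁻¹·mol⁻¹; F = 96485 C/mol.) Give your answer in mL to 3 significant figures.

12000 mL

Charge passed = 4.12 × 28368 = 1.169×10^5 C
n(e⁻) = Q/F = 1.169×10^5/96485 = 1.212 mol
2Cl⁻ → Cl₂ + 2e⁻, so n(Cl₂) = 1.212 / 2 = 0.6060 mol
V = nRT/P = 0.6060 × 0.0821 × 284 / 1.18 = 11.97 L
= 12000 mL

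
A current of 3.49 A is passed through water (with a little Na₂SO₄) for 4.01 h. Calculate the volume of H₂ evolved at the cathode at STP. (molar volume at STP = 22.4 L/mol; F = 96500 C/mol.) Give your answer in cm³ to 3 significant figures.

Q = 3.49 A × 14436 s = 50380 C
n(e⁻) = 50380 / 96500 = 0.5221 mol
2H⁺ + 2e⁻ → H₂, so n(H₂) = 0.5221 / 2 = 0.2611 mol
V = 0.2611 × 22.4 = 5.849 L
= 5850 cm³

5850 cm³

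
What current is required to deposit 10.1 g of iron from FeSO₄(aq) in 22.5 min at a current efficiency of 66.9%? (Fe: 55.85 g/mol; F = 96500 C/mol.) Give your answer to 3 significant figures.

38.6 A

n(Fe) = 10.1 / 55.85 = 0.1808 mol
Fe²⁺ + 2e⁻ → Fe, so n(e⁻) = 2 × 0.1808 = 0.3616 mol
Q = 0.3616 × 96500 / 0.669 = 52160 C
I = Q / t = 52160 / 1350 s = 38.6 A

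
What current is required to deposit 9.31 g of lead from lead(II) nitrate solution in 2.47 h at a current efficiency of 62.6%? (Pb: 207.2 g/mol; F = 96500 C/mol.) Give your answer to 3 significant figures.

n(Pb) = 9.31 / 207.2 = 0.04493 mol
Pb²⁺ + 2e⁻ → Pb, so n(e⁻) = 2 × 0.04493 = 0.08986 mol
Q = 0.08986 × 96500 / 0.626 = 13850 C
I = Q / t = 13850 / 8892 s = 1.56 A

1.56 A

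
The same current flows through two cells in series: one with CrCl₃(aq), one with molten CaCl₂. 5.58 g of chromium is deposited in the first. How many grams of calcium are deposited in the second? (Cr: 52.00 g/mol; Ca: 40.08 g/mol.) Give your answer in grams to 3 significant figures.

n(Cr) = 5.58 / 52.00 = 0.1073 mol
Cr³⁺ + 3e⁻ → Cr, so n(e⁻) = 3 × 0.1073 = 0.3219 mol
In series, the same 0.3219 mol of electrons flows through the second cell.
Ca²⁺ + 2e⁻ → Ca, so n(Ca) = 0.3219 / 2 = 0.1610 mol
m(Ca) = 0.1610 × 40.08 = 6.45 g

6.45 g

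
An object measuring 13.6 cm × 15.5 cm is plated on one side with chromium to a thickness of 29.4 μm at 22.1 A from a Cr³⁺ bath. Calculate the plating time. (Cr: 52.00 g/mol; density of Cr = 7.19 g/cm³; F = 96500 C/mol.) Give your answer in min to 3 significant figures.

18.7 min

Plated area = 13.6 × 15.5 = 210.8 cm²
Volume = 210.8 × 29.4×10⁻⁴ cm = 0.6198 cm³
m(Cr) = 0.6198 × 7.19 = 4.456 g
n(Cr) = 4.456 / 52.00 = 0.08569 mol; n(e⁻) = 3 × 0.08569 = 0.2571 mol
Q = 0.2571 × 96500 = 24810 C
t = 24810 / 22.1 = 1123 s = 18.7 min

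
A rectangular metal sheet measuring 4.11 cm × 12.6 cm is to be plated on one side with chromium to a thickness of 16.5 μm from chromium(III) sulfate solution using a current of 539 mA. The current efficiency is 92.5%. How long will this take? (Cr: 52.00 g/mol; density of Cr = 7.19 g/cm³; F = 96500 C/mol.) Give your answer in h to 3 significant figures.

1.91 h

Plated area = 4.11 × 12.6 = 51.79 cm²
Volume = 51.79 × 16.5×10⁻⁴ cm = 0.08545 cm³
m(Cr) = 0.08545 × 7.19 = 0.6144 g
n(Cr) = 0.6144 / 52.00 = 0.01182 mol; n(e⁻) = 3 × 0.01182 = 0.03546 mol
Q = 0.03546 × 96500 / 0.925 = 3699 C
t = 3699 / 0.539 = 6863 s = 1.91 h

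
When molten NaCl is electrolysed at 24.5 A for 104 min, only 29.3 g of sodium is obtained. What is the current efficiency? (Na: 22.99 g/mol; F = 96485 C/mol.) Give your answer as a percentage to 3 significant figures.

Q = 24.5 × 6240 = 1.529×10^5 C
n(e⁻) = 1.529×10^5 / 96485 = 1.585 mol
Na⁺ + e⁻ → Na, so theoretical n(Na) = 1.585 mol → 36.44 g
Efficiency = 29.3 / 36.44 = 0.8041 = 80.4%

80.4%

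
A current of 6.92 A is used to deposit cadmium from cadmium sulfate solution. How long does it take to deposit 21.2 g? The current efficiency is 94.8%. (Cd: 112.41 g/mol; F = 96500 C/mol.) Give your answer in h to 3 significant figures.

1.54 h

n(Cd) = 21.2 / 112.41 = 0.1886 mol
Cd²⁺ + 2e⁻ → Cd, so n(e⁻) = 2 × 0.1886 = 0.3772 mol
Q = 0.3772 × 96500 / 0.948 = 38400 C
t = Q / I = 38400 / 6.92 = 5549 s = 1.54 h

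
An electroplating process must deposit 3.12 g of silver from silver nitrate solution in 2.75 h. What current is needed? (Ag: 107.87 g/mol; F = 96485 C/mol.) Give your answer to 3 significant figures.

0.282 A

n(Ag) = 3.12 / 107.87 = 0.02892 mol
Ag⁺ + e⁻ → Ag, so n(e⁻) = 0.02892 mol
Q = 0.02892 × 96485 = 2790 C
I = Q / t = 2790 / 9900 s = 0.282 A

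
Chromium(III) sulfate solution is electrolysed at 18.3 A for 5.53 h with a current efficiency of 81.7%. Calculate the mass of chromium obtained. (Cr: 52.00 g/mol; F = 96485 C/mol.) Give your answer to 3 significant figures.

Q = 18.3 × 19908 = 3.643×10^5 C
n(e⁻) = 3.643×10^5 / 96485 = 3.776 mol
Cr³⁺ + 3e⁻ → Cr, so theoretical m(Cr) = 1.259 × 52.00 = 65.47 g
Actual mass = 81.7% × 65.47 = 53.5 g

53.5 g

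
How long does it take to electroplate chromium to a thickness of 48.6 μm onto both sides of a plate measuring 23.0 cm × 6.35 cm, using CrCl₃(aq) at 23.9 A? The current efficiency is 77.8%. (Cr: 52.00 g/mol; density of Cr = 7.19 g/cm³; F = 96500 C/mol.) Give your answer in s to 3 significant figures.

3060 s

Plated area = 2 × 23.0 × 6.35 = 292.1 cm²
Volume = 292.1 × 48.6×10⁻⁴ cm = 1.420 cm³
m(Cr) = 1.420 × 7.19 = 10.21 g
n(Cr) = 10.21 / 52.00 = 0.1963 mol; n(e⁻) = 3 × 0.1963 = 0.5889 mol
Q = 0.5889 × 96500 / 0.778 = 73040 C
t = 73040 / 23.9 = 3056 s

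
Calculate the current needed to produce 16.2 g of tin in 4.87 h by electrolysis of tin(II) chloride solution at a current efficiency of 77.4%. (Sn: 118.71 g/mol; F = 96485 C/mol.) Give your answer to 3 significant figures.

n(Sn) = 16.2 / 118.71 = 0.1365 mol
Sn²⁺ + 2e⁻ → Sn, so n(e⁻) = 2 × 0.1365 = 0.2730 mol
Q = 0.2730 × 96485 / 0.774 = 34030 C
I = Q / t = 34030 / 17532 s = 1.94 A

1.94 A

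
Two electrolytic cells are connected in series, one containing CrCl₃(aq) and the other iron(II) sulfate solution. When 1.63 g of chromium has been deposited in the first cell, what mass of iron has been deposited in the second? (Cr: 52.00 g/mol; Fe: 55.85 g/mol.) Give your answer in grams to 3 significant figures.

2.63 g

n(Cr) = 1.63 / 52.00 = 0.03135 mol
Cr³⁺ + 3e⁻ → Cr, so n(e⁻) = 3 × 0.03135 = 0.09405 mol
Since the cells are in series, n(e⁻) in the Fe cell is also 0.09405 mol.
Fe²⁺ + 2e⁻ → Fe, so n(Fe) = 0.09405 / 2 = 0.04703 mol
m(Fe) = 0.04703 × 55.85 = 2.63 g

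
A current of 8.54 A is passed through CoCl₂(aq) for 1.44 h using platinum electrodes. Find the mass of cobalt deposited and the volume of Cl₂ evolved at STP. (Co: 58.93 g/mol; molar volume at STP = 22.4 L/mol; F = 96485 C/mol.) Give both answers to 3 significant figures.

Q = 8.54 × 5184 = 44270 C; n(e⁻) = 44270 / 96485 = 0.4588 mol
Cathode: Co²⁺ + 2e⁻ → Co → n(Co) = 0.4588/2 = 0.2294 mol → 13.5 g
Anode: 2Cl⁻ → Cl₂ + 2e⁻ → n(Cl₂) = 0.4588/2 = 0.2294 mol → 5.14 L

13.5 g Co; 5.14 L Cl₂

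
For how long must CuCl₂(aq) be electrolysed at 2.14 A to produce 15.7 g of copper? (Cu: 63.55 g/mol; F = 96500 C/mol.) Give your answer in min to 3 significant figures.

n(Cu) = 15.7 / 63.55 = 0.2470 mol
Cu²⁺ + 2e⁻ → Cu, so n(e⁻) = 2 × 0.2470 = 0.4940 mol
Q = 0.4940 × 96500 = 47670 C
t = Q / I = 47670 / 2.14 = 22280 s = 371 min

371 min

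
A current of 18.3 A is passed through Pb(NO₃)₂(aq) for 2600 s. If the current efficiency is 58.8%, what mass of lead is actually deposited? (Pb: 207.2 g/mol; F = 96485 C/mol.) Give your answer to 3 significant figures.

Q = 18.3 × 2600 = 47580 C
n(e⁻) = 47580 / 96485 = 0.4931 mol
Pb²⁺ + 2e⁻ → Pb, so theoretical m(Pb) = 0.2466 × 207.2 = 51.10 g
Actual mass = 58.8% × 51.10 = 30.0 g

30.0 g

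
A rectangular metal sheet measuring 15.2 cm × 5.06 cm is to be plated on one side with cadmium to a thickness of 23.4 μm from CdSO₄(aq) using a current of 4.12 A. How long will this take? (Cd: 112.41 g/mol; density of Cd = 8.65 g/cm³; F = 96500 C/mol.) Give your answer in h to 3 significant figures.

Plated area = 15.2 × 5.06 = 76.91 cm²
Volume = 76.91 × 23.4×10⁻⁴ cm = 0.1800 cm³
m(Cd) = 0.1800 × 8.65 = 1.557 g
n(Cd) = 1.557 / 112.41 = 0.01385 mol; n(e⁻) = 2 × 0.01385 = 0.02770 mol
Q = 0.02770 × 96500 = 2673 C
t = 2673 / 4.12 = 648.8 s = 0.180 h

0.180 h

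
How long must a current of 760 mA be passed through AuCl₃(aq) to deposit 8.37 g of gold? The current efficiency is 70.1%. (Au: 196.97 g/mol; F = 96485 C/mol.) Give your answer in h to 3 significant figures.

6.41 h

n(Au) = 8.37 / 196.97 = 0.04249 mol
Au³⁺ + 3e⁻ → Au, so n(e⁻) = 3 × 0.04249 = 0.1275 mol
Q = 0.1275 × 96485 / 0.701 = 17550 C
t = Q / I = 17550 / 0.760 = 23090 s = 6.41 h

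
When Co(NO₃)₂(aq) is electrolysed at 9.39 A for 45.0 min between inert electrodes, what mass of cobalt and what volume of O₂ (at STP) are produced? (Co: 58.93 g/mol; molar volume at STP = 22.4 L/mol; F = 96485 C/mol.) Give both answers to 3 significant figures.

Q = 9.39 × 2700 = 25350 C; n(e⁻) = 25350 / 96485 = 0.2627 mol
Cathode: Co²⁺ + 2e⁻ → Co → n(Co) = 0.2627/2 = 0.1314 mol → 7.74 g
Anode: 2H₂O → O₂ + 4H⁺ + 4e⁻ → n(O₂) = 0.2627/4 = 0.06568 mol → 1.47 L

7.74 g Co; 1.47 L O₂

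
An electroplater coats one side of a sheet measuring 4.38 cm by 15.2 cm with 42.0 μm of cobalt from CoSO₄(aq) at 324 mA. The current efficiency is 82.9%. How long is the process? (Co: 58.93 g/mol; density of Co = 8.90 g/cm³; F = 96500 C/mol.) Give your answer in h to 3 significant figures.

Plated area = 4.38 × 15.2 = 66.58 cm²
Volume = 66.58 × 42.0×10⁻⁴ cm = 0.2796 cm³
m(Co) = 0.2796 × 8.90 = 2.488 g
n(Co) = 2.488 / 58.93 = 0.04222 mol; n(e⁻) = 2 × 0.04222 = 0.08444 mol
Q = 0.08444 × 96500 / 0.829 = 9829 C
t = 9829 / 0.324 = 30340 s = 8.43 h

8.43 h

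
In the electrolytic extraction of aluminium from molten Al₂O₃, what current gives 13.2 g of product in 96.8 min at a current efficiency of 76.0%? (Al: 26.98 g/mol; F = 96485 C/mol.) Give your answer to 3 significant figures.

32.1 A

n(Al) = 13.2 / 26.98 = 0.4893 mol
Al³⁺ + 3e⁻ → Al, so n(e⁻) = 3 × 0.4893 = 1.468 mol
Q = 1.468 × 96485 / 0.760 = 1.864×10^5 C
I = Q / t = 1.864×10^5 / 5808 s = 32.1 A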